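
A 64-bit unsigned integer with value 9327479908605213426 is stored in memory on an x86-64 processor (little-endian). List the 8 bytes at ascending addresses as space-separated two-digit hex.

F2 BA 01 CA 8E DD 71 81

9327479908605213426 in hexadecimal, padded to 64 bits, is 0x8171DD8ECA01BAF2.
Split into bytes (most-significant first): 81 71 DD 8E CA 01 BA F2.
Little-endian: lowest address holds the least-significant byte.
So at ascending addresses the bytes are F2 BA 01 CA 8E DD 71 81.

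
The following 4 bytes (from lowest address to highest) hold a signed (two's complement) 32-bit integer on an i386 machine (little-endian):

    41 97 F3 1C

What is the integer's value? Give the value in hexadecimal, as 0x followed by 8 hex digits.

0x1CF39741

Little-endian stores the least-significant byte at the lowest address.
Reassemble most-significant byte first: 1C F3 97 41 → 0x1CF39741.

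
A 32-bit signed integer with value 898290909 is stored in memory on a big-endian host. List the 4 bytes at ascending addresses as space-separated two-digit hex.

898290909 in hexadecimal, padded to 32 bits, is 0x358AD4DD.
Split into bytes (most-significant first): 35 8A D4 DD.
Big-endian: lowest address holds the most-significant byte.
So the memory order matches the most-significant-first order: 35 8A D4 DD.

35 8A D4 DD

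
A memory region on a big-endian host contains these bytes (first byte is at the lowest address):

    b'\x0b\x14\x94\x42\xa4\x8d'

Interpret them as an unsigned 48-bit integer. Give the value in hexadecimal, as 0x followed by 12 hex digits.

0x0B149442A48D

Big-endian stores the most-significant byte at the lowest address.
The bytes are already most-significant first: 0x0B149442A48D.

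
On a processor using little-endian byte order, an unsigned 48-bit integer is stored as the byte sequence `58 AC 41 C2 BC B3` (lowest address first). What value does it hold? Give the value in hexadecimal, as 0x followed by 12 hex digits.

Little-endian stores the least-significant byte at the lowest address.
Reassemble most-significant byte first: B3 BC C2 41 AC 58 → 0xB3BCC241AC58.

0xB3BCC241AC58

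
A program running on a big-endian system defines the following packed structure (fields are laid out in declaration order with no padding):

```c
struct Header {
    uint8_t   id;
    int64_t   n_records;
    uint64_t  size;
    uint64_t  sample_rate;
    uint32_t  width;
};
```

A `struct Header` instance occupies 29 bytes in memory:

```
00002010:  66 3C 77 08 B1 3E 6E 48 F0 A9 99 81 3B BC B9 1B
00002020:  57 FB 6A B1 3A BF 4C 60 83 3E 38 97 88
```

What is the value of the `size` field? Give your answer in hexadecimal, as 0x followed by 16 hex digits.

`size` follows `id` (1 B), `n_records` (8 B), so it starts at offset 1 + 8 = 9 and occupies 8 bytes.
Bytes at offsets 9..16: A9 99 81 3B BC B9 1B 57.
Big-endian stores the most-significant byte at the lowest address.
The bytes are already most-significant first: 0xA999813BBCB91B57.

0xA999813BBCB91B57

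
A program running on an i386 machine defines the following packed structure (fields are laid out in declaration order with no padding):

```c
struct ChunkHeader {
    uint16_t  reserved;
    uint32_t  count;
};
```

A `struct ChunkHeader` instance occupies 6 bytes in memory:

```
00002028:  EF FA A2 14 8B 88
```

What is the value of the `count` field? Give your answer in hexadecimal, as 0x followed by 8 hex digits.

0x888B14A2

`count` follows `reserved` (2 bytes), so it starts at byte offset 2 and occupies 4 bytes.
Bytes at offsets 2..5: A2 14 8B 88.
In little-endian order the low byte comes first in memory.
Reassemble most-significant byte first: 88 8B 14 A2 → 0x888B14A2.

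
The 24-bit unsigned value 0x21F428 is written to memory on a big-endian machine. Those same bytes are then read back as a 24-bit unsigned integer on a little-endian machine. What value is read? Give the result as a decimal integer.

Stored big-endian, the bytes at ascending addresses are 21 F4 28.
Read back as little-endian, the first byte is least significant, giving 0x28F421.
0x28F421 = 2683937.

2683937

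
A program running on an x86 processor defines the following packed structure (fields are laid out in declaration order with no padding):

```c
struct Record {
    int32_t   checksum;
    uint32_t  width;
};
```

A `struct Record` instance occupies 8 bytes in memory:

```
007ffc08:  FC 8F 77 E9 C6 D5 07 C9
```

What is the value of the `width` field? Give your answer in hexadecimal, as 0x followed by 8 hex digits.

0xC907D5C6

`width` follows `checksum` (4 bytes), so it starts at byte offset 4 and occupies 4 bytes.
Bytes at offsets 4..7: C6 D5 07 C9.
Little-endian: lowest address holds the least-significant byte.
Reassemble most-significant byte first: C9 07 D5 C6 → 0xC907D5C6.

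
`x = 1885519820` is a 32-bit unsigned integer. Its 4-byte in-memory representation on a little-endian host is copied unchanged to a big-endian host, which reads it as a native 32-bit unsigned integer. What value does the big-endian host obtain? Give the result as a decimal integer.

3435094640

1885519820 in 32-bit hexadecimal is 0x7062BFCC.
Stored little-endian, the bytes at ascending addresses are CC BF 62 70.
Read back as big-endian, the last byte is least significant, giving 0xCCBF6270.
0xCCBF6270 = 3435094640.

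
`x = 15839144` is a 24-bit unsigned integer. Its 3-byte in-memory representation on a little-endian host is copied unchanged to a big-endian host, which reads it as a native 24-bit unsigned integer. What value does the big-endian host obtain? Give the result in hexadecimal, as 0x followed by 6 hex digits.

0xA8AFF1

15839144 in 24-bit hexadecimal is 0xF1AFA8.
Stored little-endian, the bytes at ascending addresses are A8 AF F1.
Read back as big-endian, the last byte is least significant, giving 0xA8AFF1.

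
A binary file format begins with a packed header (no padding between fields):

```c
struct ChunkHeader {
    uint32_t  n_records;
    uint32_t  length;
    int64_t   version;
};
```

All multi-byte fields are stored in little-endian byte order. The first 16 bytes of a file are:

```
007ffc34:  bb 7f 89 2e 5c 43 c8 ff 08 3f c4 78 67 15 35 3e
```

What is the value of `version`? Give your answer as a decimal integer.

`version` follows `n_records` (4 B), `length` (4 B), so it starts at offset 4 + 4 = 8 and occupies 8 bytes.
Bytes at offsets 8..15: 08 3F C4 78 67 15 35 3E.
Little-endian: lowest address holds the least-significant byte.
Reassemble most-significant byte first: 3E 35 15 67 78 C4 3F 08 → 0x3E35156778C43F08.
0x3E35156778C43F08 = 4482512538269138696.

4482512538269138696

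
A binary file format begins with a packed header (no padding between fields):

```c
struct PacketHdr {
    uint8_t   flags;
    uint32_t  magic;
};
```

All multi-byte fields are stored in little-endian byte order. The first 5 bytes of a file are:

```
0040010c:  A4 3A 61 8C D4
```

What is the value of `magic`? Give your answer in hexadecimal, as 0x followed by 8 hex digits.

0xD48C613A

`magic` follows `flags` (1 byte), so it starts at byte offset 1 and occupies 4 bytes.
Bytes at offsets 1..4: 3A 61 8C D4.
Little-endian: lowest address holds the least-significant byte.
Reassemble most-significant byte first: D4 8C 61 3A → 0xD48C613A.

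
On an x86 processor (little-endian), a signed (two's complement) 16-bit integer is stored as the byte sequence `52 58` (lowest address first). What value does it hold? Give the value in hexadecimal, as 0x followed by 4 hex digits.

0x5852

Little-endian stores the least-significant byte at the lowest address.
Reassemble most-significant byte first: 58 52 → 0x5852.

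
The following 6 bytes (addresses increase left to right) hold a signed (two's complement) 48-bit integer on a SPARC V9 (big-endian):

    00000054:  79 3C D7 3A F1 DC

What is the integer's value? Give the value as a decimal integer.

133302215963100

In big-endian order the high byte comes first in memory.
The bytes are already most-significant first: 0x793CD73AF1DC.
0x793CD73AF1DC = 133302215963100.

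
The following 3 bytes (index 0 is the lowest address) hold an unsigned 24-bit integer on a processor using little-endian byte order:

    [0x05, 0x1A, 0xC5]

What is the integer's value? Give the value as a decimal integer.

12917253

In little-endian order the low byte comes first in memory.
Reassemble most-significant byte first: C5 1A 05 → 0xC51A05.
0xC51A05 = 12917253.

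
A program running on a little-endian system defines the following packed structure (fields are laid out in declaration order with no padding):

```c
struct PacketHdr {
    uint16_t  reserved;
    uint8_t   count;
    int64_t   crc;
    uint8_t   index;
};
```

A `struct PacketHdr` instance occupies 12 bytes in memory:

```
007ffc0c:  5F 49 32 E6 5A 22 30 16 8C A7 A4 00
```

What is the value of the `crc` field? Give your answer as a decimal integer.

`crc` follows `reserved` (2 B), `count` (1 B), so it starts at offset 2 + 1 = 3 and occupies 8 bytes.
Bytes at offsets 3..10: E6 5A 22 30 16 8C A7 A4.
Little-endian: lowest address holds the least-significant byte.
Reassemble most-significant byte first: A4 A7 8C 16 30 22 5A E6 → 0xA4A78C1630225AE6.
Top bit is set, so as a signed 64-bit value this is 0xA4A78C1630225AE6 − 2^64 = -6582138303453963546.

-6582138303453963546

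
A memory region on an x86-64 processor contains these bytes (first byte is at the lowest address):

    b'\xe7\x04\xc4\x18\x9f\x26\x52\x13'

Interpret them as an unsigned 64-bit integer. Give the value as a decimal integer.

1392217699568059623

Little-endian stores the least-significant byte at the lowest address.
Reassemble most-significant byte first: 13 52 26 9F 18 C4 04 E7 → 0x1352269F18C404E7.
0x1352269F18C404E7 = 1392217699568059623.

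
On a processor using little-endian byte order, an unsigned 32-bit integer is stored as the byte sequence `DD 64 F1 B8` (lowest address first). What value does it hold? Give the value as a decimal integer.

3102827741

Little-endian stores the least-significant byte at the lowest address.
Reassemble most-significant byte first: B8 F1 64 DD → 0xB8F164DD.
0xB8F164DD = 3102827741.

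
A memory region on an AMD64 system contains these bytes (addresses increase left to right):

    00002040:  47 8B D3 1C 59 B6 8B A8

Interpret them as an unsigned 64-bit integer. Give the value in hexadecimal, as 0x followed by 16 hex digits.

0xA88BB6591CD38B47

Little-endian stores the least-significant byte at the lowest address.
Reassemble most-significant byte first: A8 8B B6 59 1C D3 8B 47 → 0xA88BB6591CD38B47.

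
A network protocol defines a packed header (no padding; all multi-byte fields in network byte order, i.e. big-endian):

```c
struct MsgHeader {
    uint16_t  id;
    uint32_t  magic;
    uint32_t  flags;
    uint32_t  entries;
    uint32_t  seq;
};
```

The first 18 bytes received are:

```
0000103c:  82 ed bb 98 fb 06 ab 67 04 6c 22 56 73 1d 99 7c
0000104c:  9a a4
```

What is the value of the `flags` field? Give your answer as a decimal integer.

2875655276

`flags` follows `id` (2 B), `magic` (4 B), so it starts at offset 2 + 4 = 6 and occupies 4 bytes.
Bytes at offsets 6..9: AB 67 04 6C.
In big-endian order the high byte comes first in memory.
The bytes are already most-significant first: 0xAB67046C.
0xAB67046C = 2875655276.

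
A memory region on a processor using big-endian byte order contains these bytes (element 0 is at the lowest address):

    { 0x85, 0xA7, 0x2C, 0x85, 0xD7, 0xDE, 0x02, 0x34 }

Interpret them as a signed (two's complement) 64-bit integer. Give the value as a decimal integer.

Big-endian: lowest address holds the most-significant byte.
The bytes are already most-significant first: 0x85A72C85D7DE0234.
Top bit is set, so as a signed 64-bit value this is 0x85A72C85D7DE0234 − 2^64 = -8816028792190533068.

-8816028792190533068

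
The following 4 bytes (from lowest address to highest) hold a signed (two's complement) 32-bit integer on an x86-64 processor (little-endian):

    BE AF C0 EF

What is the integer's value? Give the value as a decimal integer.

Little-endian: lowest address holds the least-significant byte.
Reassemble most-significant byte first: EF C0 AF BE → 0xEFC0AFBE.
Top bit is set, so as a signed 32-bit value this is 0xEFC0AFBE − 2^32 = -272584770.

-272584770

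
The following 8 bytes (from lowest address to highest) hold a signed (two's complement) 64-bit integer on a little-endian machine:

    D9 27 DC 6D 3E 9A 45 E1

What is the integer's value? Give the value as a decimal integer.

Little-endian stores the least-significant byte at the lowest address.
Reassemble most-significant byte first: E1 45 9A 3E 6D DC 27 D9 → 0xE1459A3E6DDC27D9.
Top bit is set, so as a signed 64-bit value this is 0xE1459A3E6DDC27D9 − 2^64 = -2214194048860936231.

-2214194048860936231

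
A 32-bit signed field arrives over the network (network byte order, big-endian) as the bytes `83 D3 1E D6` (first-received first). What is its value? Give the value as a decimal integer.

In big-endian order the high byte comes first in memory.
The bytes are already most-significant first: 0x83D31ED6.
Top bit is set, so as a signed 32-bit value this is 0x83D31ED6 − 2^32 = -2083316010.

-2083316010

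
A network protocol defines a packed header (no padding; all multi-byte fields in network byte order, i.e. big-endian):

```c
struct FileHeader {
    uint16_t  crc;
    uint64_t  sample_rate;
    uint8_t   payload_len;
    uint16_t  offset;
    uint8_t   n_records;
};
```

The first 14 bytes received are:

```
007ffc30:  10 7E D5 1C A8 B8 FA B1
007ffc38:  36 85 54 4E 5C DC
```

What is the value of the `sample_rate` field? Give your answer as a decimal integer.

15356334341859915397

`sample_rate` follows `crc` (2 bytes), so it starts at byte offset 2 and occupies 8 bytes.
Bytes at offsets 2..9: D5 1C A8 B8 FA B1 36 85.
Big-endian stores the most-significant byte at the lowest address.
The bytes are already most-significant first: 0xD51CA8B8FAB13685.
0xD51CA8B8FAB13685 = 15356334341859915397.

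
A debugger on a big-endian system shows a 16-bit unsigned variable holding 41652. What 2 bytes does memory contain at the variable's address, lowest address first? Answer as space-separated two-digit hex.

41652 in hexadecimal, padded to 16 bits, is 0xA2B4.
Split into bytes (most-significant first): A2 B4.
In big-endian order the high byte comes first in memory.
So the memory order matches the most-significant-first order: A2 B4.

A2 B4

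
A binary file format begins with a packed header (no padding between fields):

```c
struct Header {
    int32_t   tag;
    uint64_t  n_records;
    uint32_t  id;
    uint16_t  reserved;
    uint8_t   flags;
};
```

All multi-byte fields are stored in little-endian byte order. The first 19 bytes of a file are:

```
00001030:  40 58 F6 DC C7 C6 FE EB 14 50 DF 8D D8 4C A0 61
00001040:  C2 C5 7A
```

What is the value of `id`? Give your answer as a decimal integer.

1637895384

`id` follows `tag` (4 B), `n_records` (8 B), so it starts at offset 4 + 8 = 12 and occupies 4 bytes.
Bytes at offsets 12..15: D8 4C A0 61.
Little-endian stores the least-significant byte at the lowest address.
Reassemble most-significant byte first: 61 A0 4C D8 → 0x61A04CD8.
0x61A04CD8 = 1637895384.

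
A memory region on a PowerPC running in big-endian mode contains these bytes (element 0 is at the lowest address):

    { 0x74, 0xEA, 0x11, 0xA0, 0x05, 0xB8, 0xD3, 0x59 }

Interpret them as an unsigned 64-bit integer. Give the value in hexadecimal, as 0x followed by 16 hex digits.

Big-endian: lowest address holds the most-significant byte.
The bytes are already most-significant first: 0x74EA11A005B8D359.

0x74EA11A005B8D359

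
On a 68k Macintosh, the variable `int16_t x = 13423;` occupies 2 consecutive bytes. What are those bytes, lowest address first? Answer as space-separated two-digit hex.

34 6F

13423 in hexadecimal, padded to 16 bits, is 0x346F.
Split into bytes (most-significant first): 34 6F.
Big-endian: lowest address holds the most-significant byte.
So the memory order matches the most-significant-first order: 34 6F.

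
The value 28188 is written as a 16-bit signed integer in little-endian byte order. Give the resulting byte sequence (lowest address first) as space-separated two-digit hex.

28188 in hexadecimal, padded to 16 bits, is 0x6E1C.
Split into bytes (most-significant first): 6E 1C.
Little-endian: lowest address holds the least-significant byte.
So at ascending addresses the bytes are 1C 6E.

1C 6E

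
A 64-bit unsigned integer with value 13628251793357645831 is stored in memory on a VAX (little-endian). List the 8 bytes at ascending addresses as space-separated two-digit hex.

13628251793357645831 in hexadecimal, padded to 64 bits, is 0xBD2146CCECA9A807.
Split into bytes (most-significant first): BD 21 46 CC EC A9 A8 07.
Little-endian stores the least-significant byte at the lowest address.
So at ascending addresses the bytes are 07 A8 A9 EC CC 46 21 BD.

07 A8 A9 EC CC 46 21 BD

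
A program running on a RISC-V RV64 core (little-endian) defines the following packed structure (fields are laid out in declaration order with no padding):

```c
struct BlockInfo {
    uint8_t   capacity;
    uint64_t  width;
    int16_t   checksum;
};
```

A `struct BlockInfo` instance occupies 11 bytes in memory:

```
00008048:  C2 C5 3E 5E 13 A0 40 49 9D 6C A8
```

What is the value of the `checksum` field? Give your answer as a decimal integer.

-22420

`checksum` follows `capacity` (1 B), `width` (8 B), so it starts at offset 1 + 8 = 9 and occupies 2 bytes.
Bytes at offsets 9..10: 6C A8.
Little-endian stores the least-significant byte at the lowest address.
Reassemble most-significant byte first: A8 6C → 0xA86C.
Top bit is set, so as a signed 16-bit value this is 0xA86C − 2^16 = -22420.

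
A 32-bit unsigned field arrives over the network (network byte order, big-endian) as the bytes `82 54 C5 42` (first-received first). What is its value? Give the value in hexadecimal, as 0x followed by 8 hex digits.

0x8254C542

Big-endian: lowest address holds the most-significant byte.
The bytes are already most-significant first: 0x8254C542.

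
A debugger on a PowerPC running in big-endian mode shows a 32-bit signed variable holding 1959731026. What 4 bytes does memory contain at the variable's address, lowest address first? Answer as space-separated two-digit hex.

1959731026 in hexadecimal, padded to 32 bits, is 0x74CF1F52.
Split into bytes (most-significant first): 74 CF 1F 52.
In big-endian order the high byte comes first in memory.
So the memory order matches the most-significant-first order: 74 CF 1F 52.

74 CF 1F 52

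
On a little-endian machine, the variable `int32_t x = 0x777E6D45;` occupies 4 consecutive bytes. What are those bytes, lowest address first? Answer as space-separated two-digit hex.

45 6D 7E 77

Split into bytes (most-significant first): 77 7E 6D 45.
Little-endian: lowest address holds the least-significant byte.
So at ascending addresses the bytes are 45 6D 7E 77.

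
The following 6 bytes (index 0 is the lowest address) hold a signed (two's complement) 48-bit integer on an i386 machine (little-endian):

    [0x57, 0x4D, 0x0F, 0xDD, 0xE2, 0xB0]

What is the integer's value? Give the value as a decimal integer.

-86986558845609

Little-endian stores the least-significant byte at the lowest address.
Reassemble most-significant byte first: B0 E2 DD 0F 4D 57 → 0xB0E2DD0F4D57.
Top bit is set, so as a signed 48-bit value this is 0xB0E2DD0F4D57 − 2^48 = -86986558845609.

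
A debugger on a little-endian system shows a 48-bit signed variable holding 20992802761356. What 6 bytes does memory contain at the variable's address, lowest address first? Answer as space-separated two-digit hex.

20992802761356 in hexadecimal, padded to 48 bits, is 0x1317C48D2A8C.
Split into bytes (most-significant first): 13 17 C4 8D 2A 8C.
In little-endian order the low byte comes first in memory.
So at ascending addresses the bytes are 8C 2A 8D C4 17 13.

8C 2A 8D C4 17 13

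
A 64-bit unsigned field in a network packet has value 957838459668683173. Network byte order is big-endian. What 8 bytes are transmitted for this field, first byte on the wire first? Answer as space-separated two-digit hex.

0D 4A ED 01 14 C2 59 A5

957838459668683173 in hexadecimal, padded to 64 bits, is 0x0D4AED0114C259A5.
Split into bytes (most-significant first): 0D 4A ED 01 14 C2 59 A5.
Big-endian stores the most-significant byte at the lowest address.
So the memory order matches the most-significant-first order: 0D 4A ED 01 14 C2 59 A5.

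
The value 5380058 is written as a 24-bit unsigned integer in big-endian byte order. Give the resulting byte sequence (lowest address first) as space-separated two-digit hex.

52 17 DA

5380058 in hexadecimal, padded to 24 bits, is 0x5217DA.
Split into bytes (most-significant first): 52 17 DA.
Big-endian stores the most-significant byte at the lowest address.
So the memory order matches the most-significant-first order: 52 17 DA.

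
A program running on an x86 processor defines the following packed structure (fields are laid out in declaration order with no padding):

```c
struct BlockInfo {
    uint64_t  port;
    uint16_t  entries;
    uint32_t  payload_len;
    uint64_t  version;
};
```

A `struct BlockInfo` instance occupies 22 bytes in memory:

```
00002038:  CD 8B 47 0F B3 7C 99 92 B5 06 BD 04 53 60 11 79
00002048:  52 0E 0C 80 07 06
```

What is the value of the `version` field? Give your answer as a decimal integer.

434456678332791057

`version` follows `port` (8 B), `entries` (2 B), `payload_len` (4 B), so it starts at offset 8 + 2 + 4 = 14 and occupies 8 bytes.
Bytes at offsets 14..21: 11 79 52 0E 0C 80 07 06.
Little-endian stores the least-significant byte at the lowest address.
Reassemble most-significant byte first: 06 07 80 0C 0E 52 79 11 → 0x0607800C0E527911.
0x0607800C0E527911 = 434456678332791057.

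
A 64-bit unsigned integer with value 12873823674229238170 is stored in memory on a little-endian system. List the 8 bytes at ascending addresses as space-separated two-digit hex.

12873823674229238170 in hexadecimal, padded to 64 bits, is 0xB2A9026C5B72A99A.
Split into bytes (most-significant first): B2 A9 02 6C 5B 72 A9 9A.
Little-endian stores the least-significant byte at the lowest address.
So at ascending addresses the bytes are 9A A9 72 5B 6C 02 A9 B2.

9A A9 72 5B 6C 02 A9 B2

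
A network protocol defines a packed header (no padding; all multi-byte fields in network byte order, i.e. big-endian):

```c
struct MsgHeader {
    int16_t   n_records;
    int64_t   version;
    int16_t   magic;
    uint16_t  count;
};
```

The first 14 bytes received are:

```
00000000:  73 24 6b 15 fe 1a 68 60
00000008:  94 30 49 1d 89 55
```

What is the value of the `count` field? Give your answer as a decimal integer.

35157

`count` follows `n_records` (2 B), `version` (8 B), `magic` (2 B), so it starts at offset 2 + 8 + 2 = 12 and occupies 2 bytes.
Bytes at offsets 12..13: 89 55.
In big-endian order the high byte comes first in memory.
The bytes are already most-significant first: 0x8955.
0x8955 = 35157.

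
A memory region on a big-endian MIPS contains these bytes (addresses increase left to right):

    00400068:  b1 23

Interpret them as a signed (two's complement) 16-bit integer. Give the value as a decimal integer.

Big-endian stores the most-significant byte at the lowest address.
The bytes are already most-significant first: 0xB123.
Top bit is set, so as a signed 16-bit value this is 0xB123 − 2^16 = -20189.

-20189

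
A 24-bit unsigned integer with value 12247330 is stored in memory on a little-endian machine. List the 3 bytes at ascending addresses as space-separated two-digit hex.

22 E1 BA

12247330 in hexadecimal, padded to 24 bits, is 0xBAE122.
Split into bytes (most-significant first): BA E1 22.
In little-endian order the low byte comes first in memory.
So at ascending addresses the bytes are 22 E1 BA.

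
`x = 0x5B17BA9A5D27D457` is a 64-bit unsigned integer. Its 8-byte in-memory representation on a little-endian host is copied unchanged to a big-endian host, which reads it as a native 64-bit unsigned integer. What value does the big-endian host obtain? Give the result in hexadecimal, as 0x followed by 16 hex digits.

Stored little-endian, the bytes at ascending addresses are 57 D4 27 5D 9A BA 17 5B.
Read back as big-endian, the last byte is least significant, giving 0x57D4275D9ABA175B.

0x57D4275D9ABA175B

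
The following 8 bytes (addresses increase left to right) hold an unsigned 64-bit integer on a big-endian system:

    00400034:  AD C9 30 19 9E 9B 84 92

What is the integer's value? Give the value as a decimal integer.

In big-endian order the high byte comes first in memory.
The bytes are already most-significant first: 0xADC930199E9B8492.
0xADC930199E9B8492 = 12522593125473682578.

12522593125473682578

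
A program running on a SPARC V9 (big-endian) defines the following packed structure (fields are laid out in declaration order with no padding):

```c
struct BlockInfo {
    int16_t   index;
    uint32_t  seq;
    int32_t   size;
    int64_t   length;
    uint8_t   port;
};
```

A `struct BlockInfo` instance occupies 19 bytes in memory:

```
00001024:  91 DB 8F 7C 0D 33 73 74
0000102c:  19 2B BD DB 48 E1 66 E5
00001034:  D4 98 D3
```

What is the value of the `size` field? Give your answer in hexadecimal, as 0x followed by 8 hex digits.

`size` follows `index` (2 B), `seq` (4 B), so it starts at offset 2 + 4 = 6 and occupies 4 bytes.
Bytes at offsets 6..9: 73 74 19 2B.
Big-endian stores the most-significant byte at the lowest address.
The bytes are already most-significant first: 0x7374192B.

0x7374192B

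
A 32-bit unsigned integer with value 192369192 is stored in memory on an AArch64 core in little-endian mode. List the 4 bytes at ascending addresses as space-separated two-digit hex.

28 52 77 0B

192369192 in hexadecimal, padded to 32 bits, is 0x0B775228.
Split into bytes (most-significant first): 0B 77 52 28.
Little-endian stores the least-significant byte at the lowest address.
So at ascending addresses the bytes are 28 52 77 0B.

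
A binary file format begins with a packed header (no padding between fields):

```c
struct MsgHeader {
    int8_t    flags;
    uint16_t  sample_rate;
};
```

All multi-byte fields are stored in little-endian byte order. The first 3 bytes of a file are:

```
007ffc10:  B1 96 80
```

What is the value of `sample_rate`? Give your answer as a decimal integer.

`sample_rate` follows `flags` (1 byte), so it starts at byte offset 1 and occupies 2 bytes.
Bytes at offsets 1..2: 96 80.
In little-endian order the low byte comes first in memory.
Reassemble most-significant byte first: 80 96 → 0x8096.
0x8096 = 32918.

32918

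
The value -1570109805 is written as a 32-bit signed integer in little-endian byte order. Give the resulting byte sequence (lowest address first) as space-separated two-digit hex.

93 06 6A A2

Two's complement of -1570109805 in 32 bits: 1570109805 = 0x5D95F96D; invert → 0xA26A0692; add 1 → 0xA26A0693.
Split into bytes (most-significant first): A2 6A 06 93.
In little-endian order the low byte comes first in memory.
So at ascending addresses the bytes are 93 06 6A A2.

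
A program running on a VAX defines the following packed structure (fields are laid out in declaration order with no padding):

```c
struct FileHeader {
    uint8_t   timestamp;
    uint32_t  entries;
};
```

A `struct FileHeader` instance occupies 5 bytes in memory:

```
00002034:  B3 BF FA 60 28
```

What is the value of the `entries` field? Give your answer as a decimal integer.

`entries` follows `timestamp` (1 byte), so it starts at byte offset 1 and occupies 4 bytes.
Bytes at offsets 1..4: BF FA 60 28.
Little-endian: lowest address holds the least-significant byte.
Reassemble most-significant byte first: 28 60 FA BF → 0x2860FABF.
0x2860FABF = 677444287.

677444287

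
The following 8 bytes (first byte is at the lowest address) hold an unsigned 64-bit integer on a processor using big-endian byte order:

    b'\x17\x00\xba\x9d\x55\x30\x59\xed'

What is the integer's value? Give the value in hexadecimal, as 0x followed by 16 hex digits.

0x1700BA9D553059ED

Big-endian stores the most-significant byte at the lowest address.
The bytes are already most-significant first: 0x1700BA9D553059ED.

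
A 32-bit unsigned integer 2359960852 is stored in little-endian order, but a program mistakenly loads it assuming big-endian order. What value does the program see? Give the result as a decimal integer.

338012812

2359960852 in 32-bit hexadecimal is 0x8CAA2514.
Stored little-endian, the bytes at ascending addresses are 14 25 AA 8C.
Read back as big-endian, the last byte is least significant, giving 0x1425AA8C.
0x1425AA8C = 338012812.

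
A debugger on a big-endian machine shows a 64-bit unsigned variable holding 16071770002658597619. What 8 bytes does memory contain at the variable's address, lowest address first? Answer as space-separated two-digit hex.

16071770002658597619 in hexadecimal, padded to 64 bits, is 0xDF0A65AA603E9AF3.
Split into bytes (most-significant first): DF 0A 65 AA 60 3E 9A F3.
Big-endian stores the most-significant byte at the lowest address.
So the memory order matches the most-significant-first order: DF 0A 65 AA 60 3E 9A F3.

DF 0A 65 AA 60 3E 9A F3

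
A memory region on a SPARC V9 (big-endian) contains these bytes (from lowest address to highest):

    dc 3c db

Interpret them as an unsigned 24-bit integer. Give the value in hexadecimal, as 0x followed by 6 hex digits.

Big-endian: lowest address holds the most-significant byte.
The bytes are already most-significant first: 0xDC3CDB.

0xDC3CDB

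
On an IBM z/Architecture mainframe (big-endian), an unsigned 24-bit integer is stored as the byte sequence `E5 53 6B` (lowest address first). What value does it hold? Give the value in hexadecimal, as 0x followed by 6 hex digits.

0xE5536B

Big-endian stores the most-significant byte at the lowest address.
The bytes are already most-significant first: 0xE5536B.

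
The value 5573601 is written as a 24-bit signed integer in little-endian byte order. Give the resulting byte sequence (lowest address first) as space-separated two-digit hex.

5573601 in hexadecimal, padded to 24 bits, is 0x550BE1.
Split into bytes (most-significant first): 55 0B E1.
Little-endian: lowest address holds the least-significant byte.
So at ascending addresses the bytes are E1 0B 55.

E1 0B 55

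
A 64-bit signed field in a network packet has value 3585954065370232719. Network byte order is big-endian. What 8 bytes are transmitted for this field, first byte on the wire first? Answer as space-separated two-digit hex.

31 C3 DE 39 27 42 B7 8F

3585954065370232719 in hexadecimal, padded to 64 bits, is 0x31C3DE392742B78F.
Split into bytes (most-significant first): 31 C3 DE 39 27 42 B7 8F.
In big-endian order the high byte comes first in memory.
So the memory order matches the most-significant-first order: 31 C3 DE 39 27 42 B7 8F.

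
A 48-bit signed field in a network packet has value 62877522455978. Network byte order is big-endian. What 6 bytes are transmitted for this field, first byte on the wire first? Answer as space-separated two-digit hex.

39 2F D0 63 ED AA

62877522455978 in hexadecimal, padded to 48 bits, is 0x392FD063EDAA.
Split into bytes (most-significant first): 39 2F D0 63 ED AA.
In big-endian order the high byte comes first in memory.
So the memory order matches the most-significant-first order: 39 2F D0 63 ED AA.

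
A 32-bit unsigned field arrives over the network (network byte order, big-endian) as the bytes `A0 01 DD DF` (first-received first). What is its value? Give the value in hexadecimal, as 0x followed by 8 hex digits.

0xA001DDDF

In big-endian order the high byte comes first in memory.
The bytes are already most-significant first: 0xA001DDDF.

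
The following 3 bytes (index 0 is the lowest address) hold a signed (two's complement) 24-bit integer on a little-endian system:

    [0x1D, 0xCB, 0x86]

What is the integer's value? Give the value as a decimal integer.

-7943395

In little-endian order the low byte comes first in memory.
Reassemble most-significant byte first: 86 CB 1D → 0x86CB1D.
Top bit is set, so as a signed 24-bit value this is 0x86CB1D − 2^24 = -7943395.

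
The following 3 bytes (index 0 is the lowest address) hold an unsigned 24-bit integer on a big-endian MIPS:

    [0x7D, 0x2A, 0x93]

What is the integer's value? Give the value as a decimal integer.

8202899

Big-endian: lowest address holds the most-significant byte.
The bytes are already most-significant first: 0x7D2A93.
0x7D2A93 = 8202899.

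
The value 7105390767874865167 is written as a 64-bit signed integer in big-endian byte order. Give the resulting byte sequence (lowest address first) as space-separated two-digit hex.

62 9B 6B 41 E5 85 78 0F

7105390767874865167 in hexadecimal, padded to 64 bits, is 0x629B6B41E585780F.
Split into bytes (most-significant first): 62 9B 6B 41 E5 85 78 0F.
Big-endian stores the most-significant byte at the lowest address.
So the memory order matches the most-significant-first order: 62 9B 6B 41 E5 85 78 0F.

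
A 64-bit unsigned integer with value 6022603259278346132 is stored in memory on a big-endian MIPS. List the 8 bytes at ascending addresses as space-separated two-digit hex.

53 94 95 C1 54 65 47 94

6022603259278346132 in hexadecimal, padded to 64 bits, is 0x539495C154654794.
Split into bytes (most-significant first): 53 94 95 C1 54 65 47 94.
Big-endian: lowest address holds the most-significant byte.
So the memory order matches the most-significant-first order: 53 94 95 C1 54 65 47 94.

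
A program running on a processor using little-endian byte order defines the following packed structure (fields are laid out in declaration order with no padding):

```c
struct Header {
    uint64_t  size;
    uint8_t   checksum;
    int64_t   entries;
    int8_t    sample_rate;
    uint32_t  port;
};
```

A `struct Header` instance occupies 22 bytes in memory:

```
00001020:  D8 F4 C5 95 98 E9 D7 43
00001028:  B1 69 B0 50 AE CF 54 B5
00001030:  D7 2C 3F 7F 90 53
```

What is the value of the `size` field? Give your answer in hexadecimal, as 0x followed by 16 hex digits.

0x43D7E99895C5F4D8

`size` is the first field, at byte offset 0, occupying 8 bytes.
Bytes at offsets 0..7: D8 F4 C5 95 98 E9 D7 43.
In little-endian order the low byte comes first in memory.
Reassemble most-significant byte first: 43 D7 E9 98 95 C5 F4 D8 → 0x43D7E99895C5F4D8.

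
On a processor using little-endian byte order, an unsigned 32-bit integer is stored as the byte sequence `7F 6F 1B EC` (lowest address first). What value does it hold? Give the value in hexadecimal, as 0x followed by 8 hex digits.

0xEC1B6F7F

In little-endian order the low byte comes first in memory.
Reassemble most-significant byte first: EC 1B 6F 7F → 0xEC1B6F7F.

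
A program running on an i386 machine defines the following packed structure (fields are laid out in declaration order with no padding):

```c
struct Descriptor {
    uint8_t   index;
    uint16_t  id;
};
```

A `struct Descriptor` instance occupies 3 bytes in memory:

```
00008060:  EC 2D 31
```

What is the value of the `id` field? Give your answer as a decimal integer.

12589

`id` follows `index` (1 byte), so it starts at byte offset 1 and occupies 2 bytes.
Bytes at offsets 1..2: 2D 31.
Little-endian: lowest address holds the least-significant byte.
Reassemble most-significant byte first: 31 2D → 0x312D.
0x312D = 12589.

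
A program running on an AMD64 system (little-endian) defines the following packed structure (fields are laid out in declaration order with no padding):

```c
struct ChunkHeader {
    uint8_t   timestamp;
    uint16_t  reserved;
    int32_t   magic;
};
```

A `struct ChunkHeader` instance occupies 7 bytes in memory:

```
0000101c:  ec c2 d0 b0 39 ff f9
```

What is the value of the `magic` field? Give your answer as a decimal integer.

-100714064

`magic` follows `timestamp` (1 B), `reserved` (2 B), so it starts at offset 1 + 2 = 3 and occupies 4 bytes.
Bytes at offsets 3..6: B0 39 FF F9.
Little-endian: lowest address holds the least-significant byte.
Reassemble most-significant byte first: F9 FF 39 B0 → 0xF9FF39B0.
Top bit is set, so as a signed 32-bit value this is 0xF9FF39B0 − 2^32 = -100714064.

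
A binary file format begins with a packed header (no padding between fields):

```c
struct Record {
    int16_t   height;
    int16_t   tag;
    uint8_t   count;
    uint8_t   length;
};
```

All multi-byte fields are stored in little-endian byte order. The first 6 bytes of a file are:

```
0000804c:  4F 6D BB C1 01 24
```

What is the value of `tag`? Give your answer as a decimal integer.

-15941

`tag` follows `height` (2 bytes), so it starts at byte offset 2 and occupies 2 bytes.
Bytes at offsets 2..3: BB C1.
Little-endian: lowest address holds the least-significant byte.
Reassemble most-significant byte first: C1 BB → 0xC1BB.
Top bit is set, so as a signed 16-bit value this is 0xC1BB − 2^16 = -15941.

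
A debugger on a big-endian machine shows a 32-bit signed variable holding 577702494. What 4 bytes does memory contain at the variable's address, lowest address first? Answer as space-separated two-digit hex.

577702494 in hexadecimal, padded to 32 bits, is 0x226F0A5E.
Split into bytes (most-significant first): 22 6F 0A 5E.
Big-endian: lowest address holds the most-significant byte.
So the memory order matches the most-significant-first order: 22 6F 0A 5E.

22 6F 0A 5E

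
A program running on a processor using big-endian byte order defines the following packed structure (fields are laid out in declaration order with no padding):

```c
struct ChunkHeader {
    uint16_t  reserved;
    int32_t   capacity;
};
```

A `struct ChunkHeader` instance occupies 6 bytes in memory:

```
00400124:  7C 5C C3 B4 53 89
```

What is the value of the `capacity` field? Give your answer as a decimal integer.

-1011592311

`capacity` follows `reserved` (2 bytes), so it starts at byte offset 2 and occupies 4 bytes.
Bytes at offsets 2..5: C3 B4 53 89.
Big-endian: lowest address holds the most-significant byte.
The bytes are already most-significant first: 0xC3B45389.
Top bit is set, so as a signed 32-bit value this is 0xC3B45389 − 2^32 = -1011592311.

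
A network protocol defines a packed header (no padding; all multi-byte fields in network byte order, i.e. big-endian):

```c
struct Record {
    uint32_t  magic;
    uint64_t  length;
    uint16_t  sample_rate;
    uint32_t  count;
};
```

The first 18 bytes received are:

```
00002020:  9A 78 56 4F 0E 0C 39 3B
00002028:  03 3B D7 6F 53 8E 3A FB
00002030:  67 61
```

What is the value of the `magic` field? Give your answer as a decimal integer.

2591577679

`magic` is the first field, at byte offset 0, occupying 4 bytes.
Bytes at offsets 0..3: 9A 78 56 4F.
Big-endian stores the most-significant byte at the lowest address.
The bytes are already most-significant first: 0x9A78564F.
0x9A78564F = 2591577679.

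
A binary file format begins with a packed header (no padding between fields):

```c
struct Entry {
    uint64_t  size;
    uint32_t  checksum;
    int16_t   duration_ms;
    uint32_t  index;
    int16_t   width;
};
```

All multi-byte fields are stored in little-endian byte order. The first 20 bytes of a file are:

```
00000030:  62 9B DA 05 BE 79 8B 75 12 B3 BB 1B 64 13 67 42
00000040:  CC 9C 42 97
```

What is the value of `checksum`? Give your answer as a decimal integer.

`checksum` follows `size` (8 bytes), so it starts at byte offset 8 and occupies 4 bytes.
Bytes at offsets 8..11: 12 B3 BB 1B.
Little-endian: lowest address holds the least-significant byte.
Reassemble most-significant byte first: 1B BB B3 12 → 0x1BBBB312.
0x1BBBB312 = 465285906.

465285906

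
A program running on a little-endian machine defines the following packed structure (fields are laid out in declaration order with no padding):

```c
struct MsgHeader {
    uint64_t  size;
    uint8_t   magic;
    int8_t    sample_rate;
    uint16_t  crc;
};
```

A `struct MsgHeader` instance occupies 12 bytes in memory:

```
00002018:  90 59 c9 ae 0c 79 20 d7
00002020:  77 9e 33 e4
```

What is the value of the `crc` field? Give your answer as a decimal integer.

`crc` follows `size` (8 B), `magic` (1 B), `sample_rate` (1 B), so it starts at offset 8 + 1 + 1 = 10 and occupies 2 bytes.
Bytes at offsets 10..11: 33 E4.
In little-endian order the low byte comes first in memory.
Reassemble most-significant byte first: E4 33 → 0xE433.
0xE433 = 58419.

58419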